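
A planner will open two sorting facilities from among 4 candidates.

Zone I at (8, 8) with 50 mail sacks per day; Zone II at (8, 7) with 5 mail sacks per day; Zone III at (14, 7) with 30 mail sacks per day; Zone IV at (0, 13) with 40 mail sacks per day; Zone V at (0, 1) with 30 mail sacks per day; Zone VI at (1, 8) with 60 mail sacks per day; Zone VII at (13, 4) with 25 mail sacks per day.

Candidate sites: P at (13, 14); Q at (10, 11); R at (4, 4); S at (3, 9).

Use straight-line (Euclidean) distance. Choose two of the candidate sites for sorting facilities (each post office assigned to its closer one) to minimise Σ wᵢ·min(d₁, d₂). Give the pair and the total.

{Q, S}, total 1153.2

Evaluate every pair (each demand assigned to the nearer of the two):
  {Q, S}: total = 1153.2
  {R, S}: total = 1302.3
  {P, S}: total = 1334.5
  {Q, R}: total = 1406.7
  {P, R}: total = 1588.9
  {P, Q}: total = 1964.1
Best pair: {Q, S} with total 1153.2.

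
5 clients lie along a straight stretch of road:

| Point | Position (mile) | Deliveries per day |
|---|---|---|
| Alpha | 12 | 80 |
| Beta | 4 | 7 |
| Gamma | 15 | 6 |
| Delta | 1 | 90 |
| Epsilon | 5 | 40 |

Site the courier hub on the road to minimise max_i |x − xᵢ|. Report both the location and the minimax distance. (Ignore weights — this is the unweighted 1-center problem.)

The 1-center on a line is the midpoint of the two extreme points: leftmost at 1, rightmost at 15.
Optimal location = (1 + 15)/2 = 8; maximum distance = (15 − 1)/2 = 7.

location 8, max distance 7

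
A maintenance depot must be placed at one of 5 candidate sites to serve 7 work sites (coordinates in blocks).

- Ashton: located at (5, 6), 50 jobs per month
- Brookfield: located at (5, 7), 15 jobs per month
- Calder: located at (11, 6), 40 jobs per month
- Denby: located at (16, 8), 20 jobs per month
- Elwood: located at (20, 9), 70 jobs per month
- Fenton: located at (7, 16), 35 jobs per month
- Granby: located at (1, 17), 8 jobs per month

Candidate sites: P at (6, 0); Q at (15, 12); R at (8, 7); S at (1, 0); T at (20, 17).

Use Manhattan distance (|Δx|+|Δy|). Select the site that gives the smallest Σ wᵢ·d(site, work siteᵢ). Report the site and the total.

Total weighted distance at each candidate:
  P (6, 0): total = 3651
  Q (15, 12): total = 2657
  R (8, 7): total = 2051
  S (1, 0): total = 4631
  T (20, 17): total = 3937
Minimum is at R with total 2051 blocks.

R, total 2051 blocks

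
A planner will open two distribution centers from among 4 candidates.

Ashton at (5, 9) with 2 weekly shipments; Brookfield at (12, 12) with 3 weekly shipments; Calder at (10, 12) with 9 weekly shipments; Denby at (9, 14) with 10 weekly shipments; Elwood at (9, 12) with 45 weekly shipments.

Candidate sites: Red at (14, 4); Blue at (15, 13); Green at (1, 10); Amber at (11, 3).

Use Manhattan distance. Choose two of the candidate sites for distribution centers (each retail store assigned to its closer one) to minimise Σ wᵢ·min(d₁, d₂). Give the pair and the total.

{Blue, Green}, total 461

Evaluate every pair (each demand assigned to the nearer of the two):
  {Blue, Green}: total = 461
  {Blue, Amber}: total = 475
  {Red, Blue}: total = 479
  {Green, Amber}: total = 700
  {Red, Green}: total = 709
  {Red, Amber}: total = 769
Best pair: {Blue, Green} with total 461.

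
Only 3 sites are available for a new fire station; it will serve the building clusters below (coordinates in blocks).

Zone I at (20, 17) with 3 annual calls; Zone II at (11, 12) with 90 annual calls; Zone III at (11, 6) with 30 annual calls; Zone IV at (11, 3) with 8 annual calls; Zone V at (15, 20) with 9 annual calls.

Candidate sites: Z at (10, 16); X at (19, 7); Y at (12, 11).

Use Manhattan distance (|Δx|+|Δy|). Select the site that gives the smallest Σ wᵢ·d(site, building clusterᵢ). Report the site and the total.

Y, total 582 blocks

Total weighted distance at each candidate:
  Z (10, 16): total = 1006
  X (19, 7): total = 1722
  Y (12, 11): total = 582
Minimum is at Y with total 582 blocks.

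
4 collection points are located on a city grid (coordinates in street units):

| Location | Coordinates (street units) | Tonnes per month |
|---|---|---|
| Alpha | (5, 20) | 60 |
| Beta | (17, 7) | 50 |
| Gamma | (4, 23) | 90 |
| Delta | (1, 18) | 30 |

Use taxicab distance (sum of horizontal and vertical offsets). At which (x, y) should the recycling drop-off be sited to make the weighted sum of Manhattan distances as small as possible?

(4, 20)

Manhattan distance separates: Σwᵢ(|x−xᵢ|+|y−yᵢ|) = Σwᵢ|x−xᵢ| + Σwᵢ|y−yᵢ|, so x and y are optimised independently as 1-D weighted medians.
Total weight W = 230; half = 115.
x-coordinate, sorted with cumulative weight:
  x=1 (Delta, w=30) cum 30
  x=4 (Gamma, w=90) cum 120  ← median
  x=5 (Alpha, w=60) cum 180
  x=17 (Beta, w=50) cum 230
⇒ x* = 4
y-coordinate, sorted with cumulative weight:
  y=7 (Beta, w=50) cum 50
  y=18 (Delta, w=30) cum 80
  y=20 (Alpha, w=60) cum 140  ← median
  y=23 (Gamma, w=90) cum 230
⇒ y* = 20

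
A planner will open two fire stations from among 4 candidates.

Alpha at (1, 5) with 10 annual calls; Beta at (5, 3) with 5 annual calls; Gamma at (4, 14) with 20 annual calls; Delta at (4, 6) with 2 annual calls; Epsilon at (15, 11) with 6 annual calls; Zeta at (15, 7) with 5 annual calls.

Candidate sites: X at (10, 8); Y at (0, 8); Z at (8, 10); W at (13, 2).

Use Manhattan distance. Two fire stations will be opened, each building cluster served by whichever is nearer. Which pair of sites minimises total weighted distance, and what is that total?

Evaluate every pair (each demand assigned to the nearer of the two):
  {Y, Z}: total = 360
  {X, Y}: total = 380
  {Y, W}: total = 398
  {X, Z}: total = 424
  {Z, W}: total = 424
  {X, W}: total = 499
Best pair: {Y, Z} with total 360.

{Y, Z}, total 360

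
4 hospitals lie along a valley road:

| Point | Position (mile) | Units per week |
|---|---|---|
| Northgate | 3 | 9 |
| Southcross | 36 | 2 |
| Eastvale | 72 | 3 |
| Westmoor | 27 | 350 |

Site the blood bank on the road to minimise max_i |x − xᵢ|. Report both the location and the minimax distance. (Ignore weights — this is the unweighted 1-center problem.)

location 37.5, max distance 34.5

The 1-center on a line is the midpoint of the two extreme points: leftmost at 3, rightmost at 72.
Optimal location = (3 + 72)/2 = 37.5; maximum distance = (72 − 3)/2 = 34.5.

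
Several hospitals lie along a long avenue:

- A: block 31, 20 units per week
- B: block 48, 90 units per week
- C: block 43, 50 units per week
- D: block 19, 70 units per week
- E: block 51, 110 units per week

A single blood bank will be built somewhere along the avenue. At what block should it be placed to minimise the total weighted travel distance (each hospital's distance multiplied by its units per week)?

For a sum of weighted absolute distances on a line, the optimum is the weighted median (not the mean). Total weight W = 340; half-weight = 170.
Sort by position and accumulate weight:
  block 19 (D, w=70) → cum 70
  block 31 (A, w=20) → cum 90
  block 43 (C, w=50) → cum 140
  block 48 (B, w=90) → cum 230  ≥ 170 → median here
  block 51 (E, w=110) → cum 340
Optimal location: block 48.

x = 48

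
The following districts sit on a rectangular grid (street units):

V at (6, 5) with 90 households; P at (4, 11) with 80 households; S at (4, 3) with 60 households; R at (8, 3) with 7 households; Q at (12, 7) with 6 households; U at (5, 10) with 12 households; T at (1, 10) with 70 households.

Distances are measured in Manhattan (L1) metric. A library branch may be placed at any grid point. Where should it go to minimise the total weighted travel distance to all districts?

Manhattan distance separates: Σwᵢ(|x−xᵢ|+|y−yᵢ|) = Σwᵢ|x−xᵢ| + Σwᵢ|y−yᵢ|, so x and y are optimised independently as 1-D weighted medians.
Total weight W = 325; half = 162.5.
x-coordinate, sorted with cumulative weight:
  x=1 (T, w=70) cum 70
  x=4 (P, w=80) cum 150
  x=4 (S, w=60) cum 210  ← median
  x=5 (U, w=12) cum 222
  x=6 (V, w=90) cum 312
  x=8 (R, w=7) cum 319
  x=12 (Q, w=6) cum 325
⇒ x* = 4
y-coordinate, sorted with cumulative weight:
  y=3 (S, w=60) cum 60
  y=3 (R, w=7) cum 67
  y=5 (V, w=90) cum 157
  y=7 (Q, w=6) cum 163  ← median
  y=10 (U, w=12) cum 175
  y=10 (T, w=70) cum 245
  y=11 (P, w=80) cum 325
⇒ y* = 7

(4, 7)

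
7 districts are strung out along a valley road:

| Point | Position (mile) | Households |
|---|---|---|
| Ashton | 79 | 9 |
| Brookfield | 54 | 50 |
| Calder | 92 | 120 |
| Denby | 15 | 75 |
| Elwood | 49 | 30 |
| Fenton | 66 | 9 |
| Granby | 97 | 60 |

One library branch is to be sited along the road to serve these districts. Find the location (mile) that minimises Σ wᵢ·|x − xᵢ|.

x = 92

For a sum of weighted absolute distances on a line, the optimum is the weighted median (not the mean). Total weight W = 353; half-weight = 176.5.
Sort by position and accumulate weight:
  mile 15 (Denby, w=75) → cum 75
  mile 49 (Elwood, w=30) → cum 105
  mile 54 (Brookfield, w=50) → cum 155
  mile 66 (Fenton, w=9) → cum 164
  mile 79 (Ashton, w=9) → cum 173
  mile 92 (Calder, w=120) → cum 293  ≥ 176.5 → median here
  mile 97 (Granby, w=60) → cum 353
Optimal location: mile 92.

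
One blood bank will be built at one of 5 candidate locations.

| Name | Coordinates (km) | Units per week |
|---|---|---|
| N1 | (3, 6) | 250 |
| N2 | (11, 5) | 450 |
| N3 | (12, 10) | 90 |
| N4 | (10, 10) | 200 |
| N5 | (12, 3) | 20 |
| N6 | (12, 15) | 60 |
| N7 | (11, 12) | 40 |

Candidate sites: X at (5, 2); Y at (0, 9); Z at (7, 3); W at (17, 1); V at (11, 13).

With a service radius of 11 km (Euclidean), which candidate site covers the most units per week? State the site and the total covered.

Coverage radius r = 11 km; a point is covered iff (Δx)²+(Δy)² ≤ 11² = 121.
  X (5, 2): covers {N1, N2, N3, N4, N5} → 1010
  Y (0, 9): covers {N1, N4} → 450
  Z (7, 3): covers {N1, N2, N3, N4, N5, N7} → 1050
  W (17, 1): covers {N2, N3, N5} → 560
  V (11, 13): covers {N1, N2, N3, N4, N5, N6, N7} → 1110
Maximum coverage at V: 1110 units per week.

V, covering 1110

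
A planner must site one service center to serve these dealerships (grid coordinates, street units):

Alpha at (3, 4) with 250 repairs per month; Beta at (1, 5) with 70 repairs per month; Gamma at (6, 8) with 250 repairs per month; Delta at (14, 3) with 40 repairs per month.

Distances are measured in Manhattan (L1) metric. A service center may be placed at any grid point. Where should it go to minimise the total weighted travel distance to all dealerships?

Manhattan distance separates: Σwᵢ(|x−xᵢ|+|y−yᵢ|) = Σwᵢ|x−xᵢ| + Σwᵢ|y−yᵢ|, so x and y are optimised independently as 1-D weighted medians.
Total weight W = 610; half = 305.
x-coordinate, sorted with cumulative weight:
  x=1 (Beta, w=70) cum 70
  x=3 (Alpha, w=250) cum 320  ← median
  x=6 (Gamma, w=250) cum 570
  x=14 (Delta, w=40) cum 610
⇒ x* = 3
y-coordinate, sorted with cumulative weight:
  y=3 (Delta, w=40) cum 40
  y=4 (Alpha, w=250) cum 290
  y=5 (Beta, w=70) cum 360  ← median
  y=8 (Gamma, w=250) cum 610
⇒ y* = 5

(3, 5)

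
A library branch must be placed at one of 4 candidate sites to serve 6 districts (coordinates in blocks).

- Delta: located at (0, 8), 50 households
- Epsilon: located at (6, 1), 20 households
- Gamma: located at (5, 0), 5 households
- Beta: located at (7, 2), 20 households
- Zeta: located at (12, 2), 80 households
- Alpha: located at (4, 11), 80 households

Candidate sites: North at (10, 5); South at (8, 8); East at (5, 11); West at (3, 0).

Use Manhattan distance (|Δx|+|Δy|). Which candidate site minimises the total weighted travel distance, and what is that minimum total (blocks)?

South, total 2135 blocks

Total weighted distance at each candidate:
  North (10, 5): total = 2340
  South (8, 8): total = 2135
  East (5, 11): total = 2255
  West (3, 0): total = 2600
Minimum is at South with total 2135 blocks.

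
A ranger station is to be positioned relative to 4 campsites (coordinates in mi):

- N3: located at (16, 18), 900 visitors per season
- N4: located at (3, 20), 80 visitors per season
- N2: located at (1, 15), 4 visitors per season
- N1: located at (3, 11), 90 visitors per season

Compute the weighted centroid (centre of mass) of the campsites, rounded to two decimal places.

(13.89, 17.55)

The minimiser of Σwᵢ‖p−pᵢ‖² is the weighted centroid p* = (Σwᵢpᵢ)/(Σwᵢ).
Σwᵢ = 1074.
Σwᵢxᵢ = 900·16 + 80·3 + 4·1 + 90·3 = 14914.
Σwᵢyᵢ = 900·18 + 80·20 + 4·15 + 90·11 = 18850.
x* = 14914/1074 = 13.89, y* = 18850/1074 = 17.55.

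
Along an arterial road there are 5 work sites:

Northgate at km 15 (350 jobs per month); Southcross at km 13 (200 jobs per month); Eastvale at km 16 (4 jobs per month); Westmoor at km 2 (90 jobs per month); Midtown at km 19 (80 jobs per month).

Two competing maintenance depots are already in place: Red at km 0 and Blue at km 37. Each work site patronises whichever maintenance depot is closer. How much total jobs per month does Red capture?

644

The indifferent point is the midpoint (0+37)/2 = 18.5; work sites left of it (closer to Red at 0) go to Red, those right go to Blue.
  Westmoor at 2 (w=90) → Red
  Southcross at 13 (w=200) → Red
  Northgate at 15 (w=350) → Red
  Eastvale at 16 (w=4) → Red
  Midtown at 19 (w=80) → Blue
Red captures 644; Blue captures 80.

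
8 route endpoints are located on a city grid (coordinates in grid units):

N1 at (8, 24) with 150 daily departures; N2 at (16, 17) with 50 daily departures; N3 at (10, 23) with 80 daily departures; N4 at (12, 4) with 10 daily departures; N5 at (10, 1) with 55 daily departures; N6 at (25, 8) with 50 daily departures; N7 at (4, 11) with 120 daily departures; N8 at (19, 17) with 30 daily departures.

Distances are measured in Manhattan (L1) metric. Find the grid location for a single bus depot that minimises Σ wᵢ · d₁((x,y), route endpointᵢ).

Manhattan distance separates: Σwᵢ(|x−xᵢ|+|y−yᵢ|) = Σwᵢ|x−xᵢ| + Σwᵢ|y−yᵢ|, so x and y are optimised independently as 1-D weighted medians.
Total weight W = 545; half = 272.5.
x-coordinate, sorted with cumulative weight:
  x=4 (N7, w=120) cum 120
  x=8 (N1, w=150) cum 270
  x=10 (N3, w=80) cum 350  ← median
  x=10 (N5, w=55) cum 405
  x=12 (N4, w=10) cum 415
  x=16 (N2, w=50) cum 465
  x=19 (N8, w=30) cum 495
  x=25 (N6, w=50) cum 545
⇒ x* = 10
y-coordinate, sorted with cumulative weight:
  y=1 (N5, w=55) cum 55
  y=4 (N4, w=10) cum 65
  y=8 (N6, w=50) cum 115
  y=11 (N7, w=120) cum 235
  y=17 (N2, w=50) cum 285  ← median
  y=17 (N8, w=30) cum 315
  y=23 (N3, w=80) cum 395
  y=24 (N1, w=150) cum 545
⇒ y* = 17

(10, 17)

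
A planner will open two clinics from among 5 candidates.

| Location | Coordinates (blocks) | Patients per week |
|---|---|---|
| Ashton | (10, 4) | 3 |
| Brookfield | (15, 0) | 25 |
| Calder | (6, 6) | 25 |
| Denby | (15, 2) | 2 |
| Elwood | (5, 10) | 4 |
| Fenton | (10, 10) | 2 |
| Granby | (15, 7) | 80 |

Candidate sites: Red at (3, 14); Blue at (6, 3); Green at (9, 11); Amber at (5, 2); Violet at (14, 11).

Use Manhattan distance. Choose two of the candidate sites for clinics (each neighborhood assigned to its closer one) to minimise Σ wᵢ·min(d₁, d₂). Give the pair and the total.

Evaluate every pair (each demand assigned to the nearer of the two):
  {Blue, Violet}: total = 852
  {Amber, Violet}: total = 908
  {Green, Violet}: total = 968
  {Red, Violet}: total = 1062
  {Blue, Green}: total = 1234
  {Green, Amber}: total = 1290
  {Red, Blue}: total = 1496
  {Red, Green}: total = 1503
  {Blue, Amber}: total = 1504
  {Red, Amber}: total = 1712
Best pair: {Blue, Violet} with total 852.

{Blue, Violet}, total 852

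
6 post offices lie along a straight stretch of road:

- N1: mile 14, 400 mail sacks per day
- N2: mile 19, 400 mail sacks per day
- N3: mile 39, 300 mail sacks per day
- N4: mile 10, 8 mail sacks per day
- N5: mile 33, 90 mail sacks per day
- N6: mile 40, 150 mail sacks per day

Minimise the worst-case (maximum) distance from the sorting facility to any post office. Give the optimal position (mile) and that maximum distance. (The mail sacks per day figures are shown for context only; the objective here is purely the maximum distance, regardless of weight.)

The 1-center on a line is the midpoint of the two extreme points: leftmost at 10, rightmost at 40.
Optimal location = (10 + 40)/2 = 25; maximum distance = (40 − 10)/2 = 15.

location 25, max distance 15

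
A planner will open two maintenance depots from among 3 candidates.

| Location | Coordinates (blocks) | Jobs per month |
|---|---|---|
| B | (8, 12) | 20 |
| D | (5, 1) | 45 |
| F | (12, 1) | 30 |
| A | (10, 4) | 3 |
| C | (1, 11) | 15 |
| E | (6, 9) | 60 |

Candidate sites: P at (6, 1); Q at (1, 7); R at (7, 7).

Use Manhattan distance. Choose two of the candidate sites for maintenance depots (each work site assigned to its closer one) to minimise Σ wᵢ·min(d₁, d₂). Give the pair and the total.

{P, R}, total 693

Evaluate every pair (each demand assigned to the nearer of the two):
  {P, R}: total = 693
  {P, Q}: total = 966
  {Q, R}: total = 1068
Best pair: {P, R} with total 693.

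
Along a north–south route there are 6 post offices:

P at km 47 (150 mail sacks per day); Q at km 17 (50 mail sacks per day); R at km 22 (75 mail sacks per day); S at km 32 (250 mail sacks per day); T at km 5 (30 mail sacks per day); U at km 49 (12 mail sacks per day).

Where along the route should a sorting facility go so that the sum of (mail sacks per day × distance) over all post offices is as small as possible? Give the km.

For a sum of weighted absolute distances on a line, the optimum is the weighted median (not the mean). Total weight W = 567; half-weight = 283.5.
Sort by position and accumulate weight:
  km 5 (T, w=30) → cum 30
  km 17 (Q, w=50) → cum 80
  km 22 (R, w=75) → cum 155
  km 32 (S, w=250) → cum 405  ≥ 283.5 → median here
  km 47 (P, w=150) → cum 555
  km 49 (U, w=12) → cum 567
Optimal location: km 32.

x = 32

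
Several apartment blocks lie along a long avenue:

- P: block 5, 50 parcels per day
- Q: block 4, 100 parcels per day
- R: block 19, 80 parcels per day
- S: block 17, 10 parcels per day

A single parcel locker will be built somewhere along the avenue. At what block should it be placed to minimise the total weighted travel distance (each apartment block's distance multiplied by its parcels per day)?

For a sum of weighted absolute distances on a line, the optimum is the weighted median (not the mean). Total weight W = 240; half-weight = 120.
Sort by position and accumulate weight:
  block 4 (Q, w=100) → cum 100
  block 5 (P, w=50) → cum 150  ≥ 120 → median here
  block 17 (S, w=10) → cum 160
  block 19 (R, w=80) → cum 240
Optimal location: block 5.

x = 5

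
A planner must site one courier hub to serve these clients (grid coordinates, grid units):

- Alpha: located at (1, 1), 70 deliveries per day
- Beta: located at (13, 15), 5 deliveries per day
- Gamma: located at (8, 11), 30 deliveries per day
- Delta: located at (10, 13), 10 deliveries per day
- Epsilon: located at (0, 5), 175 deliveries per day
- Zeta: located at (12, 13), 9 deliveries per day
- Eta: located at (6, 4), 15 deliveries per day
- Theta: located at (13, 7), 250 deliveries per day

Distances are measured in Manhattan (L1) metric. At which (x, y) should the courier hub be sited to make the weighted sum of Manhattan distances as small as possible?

Manhattan distance separates: Σwᵢ(|x−xᵢ|+|y−yᵢ|) = Σwᵢ|x−xᵢ| + Σwᵢ|y−yᵢ|, so x and y are optimised independently as 1-D weighted medians.
Total weight W = 564; half = 282.
x-coordinate, sorted with cumulative weight:
  x=0 (Epsilon, w=175) cum 175
  x=1 (Alpha, w=70) cum 245
  x=6 (Eta, w=15) cum 260
  x=8 (Gamma, w=30) cum 290  ← median
  x=10 (Delta, w=10) cum 300
  x=12 (Zeta, w=9) cum 309
  x=13 (Beta, w=5) cum 314
  x=13 (Theta, w=250) cum 564
⇒ x* = 8
y-coordinate, sorted with cumulative weight:
  y=1 (Alpha, w=70) cum 70
  y=4 (Eta, w=15) cum 85
  y=5 (Epsilon, w=175) cum 260
  y=7 (Theta, w=250) cum 510  ← median
  y=11 (Gamma, w=30) cum 540
  y=13 (Delta, w=10) cum 550
  y=13 (Zeta, w=9) cum 559
  y=15 (Beta, w=5) cum 564
⇒ y* = 7

(8, 7)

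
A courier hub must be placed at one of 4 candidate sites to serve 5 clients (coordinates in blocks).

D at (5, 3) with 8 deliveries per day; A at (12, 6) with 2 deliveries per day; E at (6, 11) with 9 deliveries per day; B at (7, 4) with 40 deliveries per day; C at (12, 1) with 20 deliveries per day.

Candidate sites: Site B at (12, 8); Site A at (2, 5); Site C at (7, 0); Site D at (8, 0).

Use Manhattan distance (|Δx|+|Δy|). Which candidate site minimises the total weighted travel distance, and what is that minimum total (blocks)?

Site C, total 450 blocks

Total weighted distance at each candidate:
  Site B (12, 8): total = 681
  Site A (2, 5): total = 672
  Site C (7, 0): total = 450
  Site D (8, 0): total = 485
Minimum is at Site C with total 450 blocks.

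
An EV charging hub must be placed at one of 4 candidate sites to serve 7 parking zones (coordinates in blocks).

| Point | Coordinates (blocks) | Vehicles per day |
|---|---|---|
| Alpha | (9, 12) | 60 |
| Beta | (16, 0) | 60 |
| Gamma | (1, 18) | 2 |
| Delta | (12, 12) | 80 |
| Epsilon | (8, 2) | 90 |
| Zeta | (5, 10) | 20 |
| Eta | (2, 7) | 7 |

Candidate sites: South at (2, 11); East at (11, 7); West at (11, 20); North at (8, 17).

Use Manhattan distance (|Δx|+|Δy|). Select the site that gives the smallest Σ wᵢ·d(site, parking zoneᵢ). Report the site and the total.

Total weighted distance at each candidate:
  South (2, 11): total = 4334
  East (11, 7): total = 2625
  West (11, 20): total = 5208
  North (8, 17): total = 4258
Minimum is at East with total 2625 blocks.

East, total 2625 blocks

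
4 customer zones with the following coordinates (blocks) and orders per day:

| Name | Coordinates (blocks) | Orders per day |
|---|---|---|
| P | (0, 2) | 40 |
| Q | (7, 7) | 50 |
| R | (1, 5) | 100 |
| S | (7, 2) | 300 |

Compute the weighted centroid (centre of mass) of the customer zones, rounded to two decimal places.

The minimiser of Σwᵢ‖p−pᵢ‖² is the weighted centroid p* = (Σwᵢpᵢ)/(Σwᵢ).
Σwᵢ = 490.
Σwᵢxᵢ = 40·0 + 50·7 + 100·1 + 300·7 = 2550.
Σwᵢyᵢ = 40·2 + 50·7 + 100·5 + 300·2 = 1530.
x* = 2550/490 = 5.20, y* = 1530/490 = 3.12.

(5.20, 3.12)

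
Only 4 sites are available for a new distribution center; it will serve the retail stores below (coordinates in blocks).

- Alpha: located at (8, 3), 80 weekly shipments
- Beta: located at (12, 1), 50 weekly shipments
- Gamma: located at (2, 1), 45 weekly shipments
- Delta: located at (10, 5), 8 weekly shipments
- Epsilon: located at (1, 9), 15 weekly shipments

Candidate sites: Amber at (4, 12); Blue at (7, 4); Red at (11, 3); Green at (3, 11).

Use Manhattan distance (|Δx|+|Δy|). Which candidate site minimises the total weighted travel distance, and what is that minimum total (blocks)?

Blue, total 1117 blocks

Total weighted distance at each candidate:
  Amber (4, 12): total = 2769
  Blue (7, 4): total = 1117
  Red (11, 3): total = 1149
  Green (3, 11): total = 2649
Minimum is at Blue with total 1117 blocks.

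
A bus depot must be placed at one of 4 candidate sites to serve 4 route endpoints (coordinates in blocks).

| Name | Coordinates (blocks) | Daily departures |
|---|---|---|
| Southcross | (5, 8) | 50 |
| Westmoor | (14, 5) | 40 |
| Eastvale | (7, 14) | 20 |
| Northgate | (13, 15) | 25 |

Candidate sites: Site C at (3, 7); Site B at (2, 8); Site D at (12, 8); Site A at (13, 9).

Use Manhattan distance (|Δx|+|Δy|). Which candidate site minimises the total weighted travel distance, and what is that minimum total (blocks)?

Total weighted distance at each candidate:
  Site C (3, 7): total = 1340
  Site B (2, 8): total = 1420
  Site D (12, 8): total = 970
  Site A (13, 9): total = 1020
Minimum is at Site D with total 970 blocks.

Site D, total 970 blocks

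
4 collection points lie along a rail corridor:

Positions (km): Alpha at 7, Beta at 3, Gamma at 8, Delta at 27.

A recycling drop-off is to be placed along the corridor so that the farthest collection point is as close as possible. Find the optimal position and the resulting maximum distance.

location 15, max distance 12

The 1-center on a line is the midpoint of the two extreme points: leftmost at 3, rightmost at 27.
Optimal location = (3 + 27)/2 = 15; maximum distance = (27 − 3)/2 = 12.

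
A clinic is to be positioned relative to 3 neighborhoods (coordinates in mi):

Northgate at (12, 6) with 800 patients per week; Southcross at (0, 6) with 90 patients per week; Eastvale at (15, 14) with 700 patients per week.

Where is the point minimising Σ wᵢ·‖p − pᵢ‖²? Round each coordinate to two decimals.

The minimiser of Σwᵢ‖p−pᵢ‖² is the weighted centroid p* = (Σwᵢpᵢ)/(Σwᵢ).
Σwᵢ = 1590.
Σwᵢxᵢ = 800·12 + 90·0 + 700·15 = 20100.
Σwᵢyᵢ = 800·6 + 90·6 + 700·14 = 15140.
x* = 20100/1590 = 12.64, y* = 15140/1590 = 9.52.

(12.64, 9.52)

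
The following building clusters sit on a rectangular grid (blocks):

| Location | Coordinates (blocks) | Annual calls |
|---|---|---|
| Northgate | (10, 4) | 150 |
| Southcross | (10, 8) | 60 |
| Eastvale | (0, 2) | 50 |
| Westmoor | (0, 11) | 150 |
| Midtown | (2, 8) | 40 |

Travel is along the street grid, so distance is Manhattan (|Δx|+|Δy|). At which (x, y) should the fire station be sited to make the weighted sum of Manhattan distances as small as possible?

Manhattan distance separates: Σwᵢ(|x−xᵢ|+|y−yᵢ|) = Σwᵢ|x−xᵢ| + Σwᵢ|y−yᵢ|, so x and y are optimised independently as 1-D weighted medians.
Total weight W = 450; half = 225.
x-coordinate, sorted with cumulative weight:
  x=0 (Eastvale, w=50) cum 50
  x=0 (Westmoor, w=150) cum 200
  x=2 (Midtown, w=40) cum 240  ← median
  x=10 (Northgate, w=150) cum 390
  x=10 (Southcross, w=60) cum 450
⇒ x* = 2
y-coordinate, sorted with cumulative weight:
  y=2 (Eastvale, w=50) cum 50
  y=4 (Northgate, w=150) cum 200
  y=8 (Southcross, w=60) cum 260  ← median
  y=8 (Midtown, w=40) cum 300
  y=11 (Westmoor, w=150) cum 450
⇒ y* = 8

(2, 8)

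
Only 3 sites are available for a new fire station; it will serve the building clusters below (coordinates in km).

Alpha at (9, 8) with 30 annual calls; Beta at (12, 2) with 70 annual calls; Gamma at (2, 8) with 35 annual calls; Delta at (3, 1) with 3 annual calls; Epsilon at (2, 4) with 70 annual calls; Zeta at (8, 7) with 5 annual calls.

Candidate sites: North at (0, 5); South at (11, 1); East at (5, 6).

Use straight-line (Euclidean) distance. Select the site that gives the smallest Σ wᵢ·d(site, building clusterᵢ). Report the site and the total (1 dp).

East, total 1109.1 km

Total weighted distance at each candidate:
  North (0, 5): total = 1489.4
  South (11, 1): total = 1438.1
  East (5, 6): total = 1109.1
Minimum is at East with total 1109.1 km.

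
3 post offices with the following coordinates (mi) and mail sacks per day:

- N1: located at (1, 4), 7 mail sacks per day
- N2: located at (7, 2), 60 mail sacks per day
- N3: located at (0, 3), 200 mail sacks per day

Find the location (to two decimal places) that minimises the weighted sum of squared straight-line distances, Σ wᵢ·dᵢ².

(1.60, 2.80)

The minimiser of Σwᵢ‖p−pᵢ‖² is the weighted centroid p* = (Σwᵢpᵢ)/(Σwᵢ).
Σwᵢ = 267.
Σwᵢxᵢ = 7·1 + 60·7 + 200·0 = 427.
Σwᵢyᵢ = 7·4 + 60·2 + 200·3 = 748.
x* = 427/267 = 1.60, y* = 748/267 = 2.80.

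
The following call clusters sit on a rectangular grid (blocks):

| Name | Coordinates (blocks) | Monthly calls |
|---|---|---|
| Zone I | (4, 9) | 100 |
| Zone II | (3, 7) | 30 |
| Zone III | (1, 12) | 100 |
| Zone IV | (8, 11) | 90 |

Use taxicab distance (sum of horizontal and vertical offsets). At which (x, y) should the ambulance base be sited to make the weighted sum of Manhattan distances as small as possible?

(4, 11)

Manhattan distance separates: Σwᵢ(|x−xᵢ|+|y−yᵢ|) = Σwᵢ|x−xᵢ| + Σwᵢ|y−yᵢ|, so x and y are optimised independently as 1-D weighted medians.
Total weight W = 320; half = 160.
x-coordinate, sorted with cumulative weight:
  x=1 (Zone III, w=100) cum 100
  x=3 (Zone II, w=30) cum 130
  x=4 (Zone I, w=100) cum 230  ← median
  x=8 (Zone IV, w=90) cum 320
⇒ x* = 4
y-coordinate, sorted with cumulative weight:
  y=7 (Zone II, w=30) cum 30
  y=9 (Zone I, w=100) cum 130
  y=11 (Zone IV, w=90) cum 220  ← median
  y=12 (Zone III, w=100) cum 320
⇒ y* = 11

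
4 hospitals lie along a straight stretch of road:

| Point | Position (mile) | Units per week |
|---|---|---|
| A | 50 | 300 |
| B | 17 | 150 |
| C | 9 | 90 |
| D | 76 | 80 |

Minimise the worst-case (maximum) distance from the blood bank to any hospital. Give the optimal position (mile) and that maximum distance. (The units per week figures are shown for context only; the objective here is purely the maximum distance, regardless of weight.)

location 42.5, max distance 33.5

The 1-center on a line is the midpoint of the two extreme points: leftmost at 9, rightmost at 76.
Optimal location = (9 + 76)/2 = 42.5; maximum distance = (76 − 9)/2 = 33.5.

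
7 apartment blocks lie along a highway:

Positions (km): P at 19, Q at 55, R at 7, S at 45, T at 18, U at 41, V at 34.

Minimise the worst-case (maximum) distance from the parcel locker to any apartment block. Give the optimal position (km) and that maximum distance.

The 1-center on a line is the midpoint of the two extreme points: leftmost at 7, rightmost at 55.
Optimal location = (7 + 55)/2 = 31; maximum distance = (55 − 7)/2 = 24.

location 31, max distance 24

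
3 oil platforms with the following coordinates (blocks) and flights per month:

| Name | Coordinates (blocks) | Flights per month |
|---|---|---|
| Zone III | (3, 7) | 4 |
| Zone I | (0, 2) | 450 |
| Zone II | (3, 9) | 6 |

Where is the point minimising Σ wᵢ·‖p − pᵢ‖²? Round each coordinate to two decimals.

(0.07, 2.13)

The minimiser of Σwᵢ‖p−pᵢ‖² is the weighted centroid p* = (Σwᵢpᵢ)/(Σwᵢ).
Σwᵢ = 460.
Σwᵢxᵢ = 4·3 + 450·0 + 6·3 = 30.
Σwᵢyᵢ = 4·7 + 450·2 + 6·9 = 982.
x* = 30/460 = 0.07, y* = 982/460 = 2.13.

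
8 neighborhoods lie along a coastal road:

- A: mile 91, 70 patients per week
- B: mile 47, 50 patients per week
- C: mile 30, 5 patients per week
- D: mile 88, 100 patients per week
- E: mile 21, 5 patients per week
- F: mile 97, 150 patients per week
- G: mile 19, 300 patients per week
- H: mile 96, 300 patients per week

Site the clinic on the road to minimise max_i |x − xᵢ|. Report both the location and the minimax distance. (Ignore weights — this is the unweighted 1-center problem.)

location 58, max distance 39

The 1-center on a line is the midpoint of the two extreme points: leftmost at 19, rightmost at 97.
Optimal location = (19 + 97)/2 = 58; maximum distance = (97 − 19)/2 = 39.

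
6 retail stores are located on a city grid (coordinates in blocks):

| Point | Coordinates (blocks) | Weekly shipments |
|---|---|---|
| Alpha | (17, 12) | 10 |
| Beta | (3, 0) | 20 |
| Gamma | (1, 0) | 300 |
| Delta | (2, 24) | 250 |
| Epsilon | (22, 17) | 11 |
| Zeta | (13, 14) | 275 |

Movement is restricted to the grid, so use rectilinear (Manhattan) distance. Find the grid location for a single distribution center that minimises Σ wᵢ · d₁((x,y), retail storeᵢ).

Manhattan distance separates: Σwᵢ(|x−xᵢ|+|y−yᵢ|) = Σwᵢ|x−xᵢ| + Σwᵢ|y−yᵢ|, so x and y are optimised independently as 1-D weighted medians.
Total weight W = 866; half = 433.
x-coordinate, sorted with cumulative weight:
  x=1 (Gamma, w=300) cum 300
  x=2 (Delta, w=250) cum 550  ← median
  x=3 (Beta, w=20) cum 570
  x=13 (Zeta, w=275) cum 845
  x=17 (Alpha, w=10) cum 855
  x=22 (Epsilon, w=11) cum 866
⇒ x* = 2
y-coordinate, sorted with cumulative weight:
  y=0 (Beta, w=20) cum 20
  y=0 (Gamma, w=300) cum 320
  y=12 (Alpha, w=10) cum 330
  y=14 (Zeta, w=275) cum 605  ← median
  y=17 (Epsilon, w=11) cum 616
  y=24 (Delta, w=250) cum 866
⇒ y* = 14

(2, 14)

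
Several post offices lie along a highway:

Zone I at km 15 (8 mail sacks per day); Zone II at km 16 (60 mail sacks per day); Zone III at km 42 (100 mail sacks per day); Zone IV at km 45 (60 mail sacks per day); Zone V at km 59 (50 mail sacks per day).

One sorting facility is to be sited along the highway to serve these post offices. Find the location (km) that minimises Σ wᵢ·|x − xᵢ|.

x = 42

For a sum of weighted absolute distances on a line, the optimum is the weighted median (not the mean). Total weight W = 278; half-weight = 139.
Sort by position and accumulate weight:
  km 15 (Zone I, w=8) → cum 8
  km 16 (Zone II, w=60) → cum 68
  km 42 (Zone III, w=100) → cum 168  ≥ 139 → median here
  km 45 (Zone IV, w=60) → cum 228
  km 59 (Zone V, w=50) → cum 278
Optimal location: km 42.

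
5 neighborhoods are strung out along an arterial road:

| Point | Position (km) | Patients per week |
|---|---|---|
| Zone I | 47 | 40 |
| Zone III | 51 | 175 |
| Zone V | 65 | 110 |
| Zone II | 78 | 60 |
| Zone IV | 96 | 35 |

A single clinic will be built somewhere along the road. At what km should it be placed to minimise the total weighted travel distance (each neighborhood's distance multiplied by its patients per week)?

x = 51

For a sum of weighted absolute distances on a line, the optimum is the weighted median (not the mean). Total weight W = 420; half-weight = 210.
Sort by position and accumulate weight:
  km 47 (Zone I, w=40) → cum 40
  km 51 (Zone III, w=175) → cum 215  ≥ 210 → median here
  km 65 (Zone V, w=110) → cum 325
  km 78 (Zone II, w=60) → cum 385
  km 96 (Zone IV, w=35) → cum 420
Optimal location: km 51.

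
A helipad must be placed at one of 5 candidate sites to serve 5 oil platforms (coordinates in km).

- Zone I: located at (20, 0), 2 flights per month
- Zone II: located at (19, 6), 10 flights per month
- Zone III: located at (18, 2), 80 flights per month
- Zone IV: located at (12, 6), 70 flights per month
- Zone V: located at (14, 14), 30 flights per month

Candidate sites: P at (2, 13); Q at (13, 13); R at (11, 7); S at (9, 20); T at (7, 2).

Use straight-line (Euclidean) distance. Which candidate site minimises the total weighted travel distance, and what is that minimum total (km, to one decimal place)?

R, total 1119.1 km

Total weighted distance at each candidate:
  P (2, 13): total = 2997.3
  Q (13, 13): total = 1625.8
  R (11, 7): total = 1119.1
  S (9, 20): total = 3064.2
  T (7, 2): total = 1897.8
Minimum is at R with total 1119.1 km.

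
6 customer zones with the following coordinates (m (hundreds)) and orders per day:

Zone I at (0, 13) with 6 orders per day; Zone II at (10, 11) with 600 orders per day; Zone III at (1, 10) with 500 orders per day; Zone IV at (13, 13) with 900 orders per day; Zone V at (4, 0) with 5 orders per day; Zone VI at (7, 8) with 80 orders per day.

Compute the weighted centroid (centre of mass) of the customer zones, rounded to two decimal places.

(8.98, 11.49)

The minimiser of Σwᵢ‖p−pᵢ‖² is the weighted centroid p* = (Σwᵢpᵢ)/(Σwᵢ).
Σwᵢ = 2091.
Σwᵢxᵢ = 6·0 + 600·10 + 500·1 + 900·13 + 5·4 + 80·7 = 18780.
Σwᵢyᵢ = 6·13 + 600·11 + 500·10 + 900·13 + 5·0 + 80·8 = 24018.
x* = 18780/2091 = 8.98, y* = 24018/2091 = 11.49.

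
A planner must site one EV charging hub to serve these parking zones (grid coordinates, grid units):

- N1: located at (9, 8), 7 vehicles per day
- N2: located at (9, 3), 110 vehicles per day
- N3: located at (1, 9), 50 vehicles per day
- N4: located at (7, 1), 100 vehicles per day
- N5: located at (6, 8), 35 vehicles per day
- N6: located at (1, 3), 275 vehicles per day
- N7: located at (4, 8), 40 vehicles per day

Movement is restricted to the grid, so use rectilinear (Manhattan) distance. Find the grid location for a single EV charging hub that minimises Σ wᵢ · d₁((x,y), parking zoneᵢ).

Manhattan distance separates: Σwᵢ(|x−xᵢ|+|y−yᵢ|) = Σwᵢ|x−xᵢ| + Σwᵢ|y−yᵢ|, so x and y are optimised independently as 1-D weighted medians.
Total weight W = 617; half = 308.5.
x-coordinate, sorted with cumulative weight:
  x=1 (N3, w=50) cum 50
  x=1 (N6, w=275) cum 325  ← median
  x=4 (N7, w=40) cum 365
  x=6 (N5, w=35) cum 400
  x=7 (N4, w=100) cum 500
  x=9 (N1, w=7) cum 507
  x=9 (N2, w=110) cum 617
⇒ x* = 1
y-coordinate, sorted with cumulative weight:
  y=1 (N4, w=100) cum 100
  y=3 (N2, w=110) cum 210
  y=3 (N6, w=275) cum 485  ← median
  y=8 (N1, w=7) cum 492
  y=8 (N5, w=35) cum 527
  y=8 (N7, w=40) cum 567
  y=9 (N3, w=50) cum 617
⇒ y* = 3

(1, 3)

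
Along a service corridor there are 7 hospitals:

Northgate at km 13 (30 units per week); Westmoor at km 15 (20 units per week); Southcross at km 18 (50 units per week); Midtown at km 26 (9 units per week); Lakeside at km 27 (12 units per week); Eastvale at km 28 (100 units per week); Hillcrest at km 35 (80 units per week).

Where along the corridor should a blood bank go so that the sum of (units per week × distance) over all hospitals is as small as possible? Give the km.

x = 28

For a sum of weighted absolute distances on a line, the optimum is the weighted median (not the mean). Total weight W = 301; half-weight = 150.5.
Sort by position and accumulate weight:
  km 13 (Northgate, w=30) → cum 30
  km 15 (Westmoor, w=20) → cum 50
  km 18 (Southcross, w=50) → cum 100
  km 26 (Midtown, w=9) → cum 109
  km 27 (Lakeside, w=12) → cum 121
  km 28 (Eastvale, w=100) → cum 221  ≥ 150.5 → median here
  km 35 (Hillcrest, w=80) → cum 301
Optimal location: km 28.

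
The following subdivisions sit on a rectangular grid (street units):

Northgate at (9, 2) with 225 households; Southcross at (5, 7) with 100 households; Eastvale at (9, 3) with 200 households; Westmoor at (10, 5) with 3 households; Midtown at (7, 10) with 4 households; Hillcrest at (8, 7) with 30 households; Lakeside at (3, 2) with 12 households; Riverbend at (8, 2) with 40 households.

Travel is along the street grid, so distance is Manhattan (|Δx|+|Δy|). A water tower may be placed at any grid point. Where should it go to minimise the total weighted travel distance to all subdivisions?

(9, 3)

Manhattan distance separates: Σwᵢ(|x−xᵢ|+|y−yᵢ|) = Σwᵢ|x−xᵢ| + Σwᵢ|y−yᵢ|, so x and y are optimised independently as 1-D weighted medians.
Total weight W = 614; half = 307.
x-coordinate, sorted with cumulative weight:
  x=3 (Lakeside, w=12) cum 12
  x=5 (Southcross, w=100) cum 112
  x=7 (Midtown, w=4) cum 116
  x=8 (Hillcrest, w=30) cum 146
  x=8 (Riverbend, w=40) cum 186
  x=9 (Northgate, w=225) cum 411  ← median
  x=9 (Eastvale, w=200) cum 611
  x=10 (Westmoor, w=3) cum 614
⇒ x* = 9
y-coordinate, sorted with cumulative weight:
  y=2 (Northgate, w=225) cum 225
  y=2 (Lakeside, w=12) cum 237
  y=2 (Riverbend, w=40) cum 277
  y=3 (Eastvale, w=200) cum 477  ← median
  y=5 (Westmoor, w=3) cum 480
  y=7 (Southcross, w=100) cum 580
  y=7 (Hillcrest, w=30) cum 610
  y=10 (Midtown, w=4) cum 614
⇒ y* = 3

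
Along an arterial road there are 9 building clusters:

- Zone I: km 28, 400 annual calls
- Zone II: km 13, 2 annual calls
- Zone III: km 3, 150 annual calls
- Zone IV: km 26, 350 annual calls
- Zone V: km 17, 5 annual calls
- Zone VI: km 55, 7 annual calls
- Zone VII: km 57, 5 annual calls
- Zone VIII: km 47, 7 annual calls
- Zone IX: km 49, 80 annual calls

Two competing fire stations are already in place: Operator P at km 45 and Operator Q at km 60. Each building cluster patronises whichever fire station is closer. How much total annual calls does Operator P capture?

994

The indifferent point is the midpoint (45+60)/2 = 52.5; building clusters left of it (closer to Operator P at 45) go to Operator P, those right go to Operator Q.
  Zone III at 3 (w=150) → Operator P
  Zone II at 13 (w=2) → Operator P
  Zone V at 17 (w=5) → Operator P
  Zone IV at 26 (w=350) → Operator P
  Zone I at 28 (w=400) → Operator P
  Zone VIII at 47 (w=7) → Operator P
  Zone IX at 49 (w=80) → Operator P
  Zone VI at 55 (w=7) → Operator Q
  Zone VII at 57 (w=5) → Operator Q
Operator P captures 994; Operator Q captures 12.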